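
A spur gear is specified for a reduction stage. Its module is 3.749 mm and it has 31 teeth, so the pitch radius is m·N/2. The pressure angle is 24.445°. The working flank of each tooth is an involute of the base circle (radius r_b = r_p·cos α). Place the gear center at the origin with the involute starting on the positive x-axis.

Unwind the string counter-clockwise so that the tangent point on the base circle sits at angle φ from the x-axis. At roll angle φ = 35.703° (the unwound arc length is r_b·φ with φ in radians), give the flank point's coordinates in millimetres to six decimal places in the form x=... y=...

pitch radius r_p = m·N/2 = 3.749·31/2 = 58.109500
base radius r_b = r_p·cos α = 58.109500·cos 24.445° = 52.900502
roll angle φ = 35.703° = 0.62313490 rad
x = r_b·(cos φ + φ·sin φ) = 52.900502·(0.81205297 + 0.62313490·0.58358373) = 62.195351
y = r_b·(sin φ − φ·cos φ) = 52.900502·(0.58358373 − 0.62313490·0.81205297) = 4.103237

x=62.195351 y=4.103237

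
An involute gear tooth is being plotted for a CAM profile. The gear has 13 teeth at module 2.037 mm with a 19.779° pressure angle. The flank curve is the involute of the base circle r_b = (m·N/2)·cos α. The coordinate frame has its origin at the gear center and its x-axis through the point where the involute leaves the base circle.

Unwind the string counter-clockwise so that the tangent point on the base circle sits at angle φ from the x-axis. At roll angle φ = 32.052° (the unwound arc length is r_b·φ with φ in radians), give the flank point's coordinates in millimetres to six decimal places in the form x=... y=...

x=14.259019 y=0.704564

pitch radius r_p = m·N/2 = 2.037·13/2 = 13.240500
base radius r_b = r_p·cos α = 13.240500·cos 19.779° = 12.459375
roll angle φ = 32.052° = 0.55941293 rad
x = r_b·(cos φ + φ·sin φ) = 12.459375·(0.84756681 + 0.55941293·0.53068871) = 14.259019
y = r_b·(sin φ − φ·cos φ) = 12.459375·(0.53068871 − 0.55941293·0.84756681) = 0.704564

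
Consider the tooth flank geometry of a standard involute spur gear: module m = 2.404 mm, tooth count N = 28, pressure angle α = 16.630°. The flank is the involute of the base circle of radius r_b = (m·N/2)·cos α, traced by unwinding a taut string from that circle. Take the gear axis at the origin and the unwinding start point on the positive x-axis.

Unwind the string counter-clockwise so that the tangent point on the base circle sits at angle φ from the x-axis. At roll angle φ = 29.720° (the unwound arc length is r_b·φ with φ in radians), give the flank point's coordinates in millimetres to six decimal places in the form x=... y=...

pitch radius r_p = m·N/2 = 2.404·28/2 = 33.656000
base radius r_b = r_p·cos α = 33.656000·cos 16.630° = 32.248266
roll angle φ = 29.720° = 0.51871185 rad
x = r_b·(cos φ + φ·sin φ) = 32.248266·(0.86845851 + 0.51871185·0.49576185) = 36.299166
y = r_b·(sin φ − φ·cos φ) = 32.248266·(0.49576185 − 0.51871185·0.86845851) = 1.460270

x=36.299166 y=1.460270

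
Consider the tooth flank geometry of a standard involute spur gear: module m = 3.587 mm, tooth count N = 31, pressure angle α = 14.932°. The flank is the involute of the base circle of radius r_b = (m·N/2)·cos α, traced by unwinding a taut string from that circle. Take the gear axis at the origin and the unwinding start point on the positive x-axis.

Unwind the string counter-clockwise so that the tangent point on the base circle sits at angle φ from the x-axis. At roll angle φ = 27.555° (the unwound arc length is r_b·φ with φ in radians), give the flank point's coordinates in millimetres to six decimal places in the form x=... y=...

x=59.578987 y=1.946160

pitch radius r_p = m·N/2 = 3.587·31/2 = 55.598500
base radius r_b = r_p·cos α = 55.598500·cos 14.932° = 53.721068
roll angle φ = 27.555° = 0.48092548 rad
x = r_b·(cos φ + φ·sin φ) = 53.721068·(0.88656718 + 0.48092548·0.46259987) = 59.578987
y = r_b·(sin φ − φ·cos φ) = 53.721068·(0.46259987 − 0.48092548·0.88656718) = 1.946160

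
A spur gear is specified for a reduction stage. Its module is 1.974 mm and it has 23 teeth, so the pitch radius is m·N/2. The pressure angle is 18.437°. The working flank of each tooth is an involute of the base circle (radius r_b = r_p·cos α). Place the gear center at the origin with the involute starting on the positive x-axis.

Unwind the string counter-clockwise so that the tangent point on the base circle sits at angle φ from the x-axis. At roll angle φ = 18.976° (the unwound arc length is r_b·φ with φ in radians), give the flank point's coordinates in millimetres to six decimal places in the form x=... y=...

x=22.684733 y=0.257938

pitch radius r_p = m·N/2 = 1.974·23/2 = 22.701000
base radius r_b = r_p·cos α = 22.701000·cos 18.437° = 21.535803
roll angle φ = 18.976° = 0.33119368 rad
x = r_b·(cos φ + φ·sin φ) = 21.535803·(0.94565487 + 0.33119368·0.32517207) = 22.684733
y = r_b·(sin φ − φ·cos φ) = 21.535803·(0.32517207 − 0.33119368·0.94565487) = 0.257938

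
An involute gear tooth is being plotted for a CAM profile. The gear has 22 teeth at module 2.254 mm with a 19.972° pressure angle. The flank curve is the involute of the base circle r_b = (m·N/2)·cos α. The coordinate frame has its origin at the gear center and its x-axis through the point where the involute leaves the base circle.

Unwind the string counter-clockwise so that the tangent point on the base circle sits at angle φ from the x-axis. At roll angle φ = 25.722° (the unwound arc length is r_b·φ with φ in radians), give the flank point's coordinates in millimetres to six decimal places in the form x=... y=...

x=25.534128 y=0.688742

pitch radius r_p = m·N/2 = 2.254·22/2 = 24.794000
base radius r_b = r_p·cos α = 24.794000·cos 19.972° = 23.302880
roll angle φ = 25.722° = 0.44893359 rad
x = r_b·(cos φ + φ·sin φ) = 23.302880·(0.90091044 + 0.44893359·0.43400504) = 25.534128
y = r_b·(sin φ − φ·cos φ) = 23.302880·(0.43400504 − 0.44893359·0.90091044) = 0.688742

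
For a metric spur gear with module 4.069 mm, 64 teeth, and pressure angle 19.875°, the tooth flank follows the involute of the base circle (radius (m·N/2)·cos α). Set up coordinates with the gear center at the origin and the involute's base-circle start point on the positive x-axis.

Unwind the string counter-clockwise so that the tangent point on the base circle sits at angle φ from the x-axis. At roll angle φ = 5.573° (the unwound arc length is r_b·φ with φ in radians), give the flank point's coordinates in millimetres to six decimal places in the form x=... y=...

pitch radius r_p = m·N/2 = 4.069·64/2 = 130.208000
base radius r_b = r_p·cos α = 130.208000·cos 19.875° = 122.452363
roll angle φ = 5.573° = 0.09726720 rad
x = r_b·(cos φ + φ·sin φ) = 122.452363·(0.99527327 + 0.09726720·0.09711390) = 123.030249
y = r_b·(sin φ − φ·cos φ) = 122.452363·(0.09711390 − 0.09726720·0.99527327) = 0.037526

x=123.030249 y=0.037526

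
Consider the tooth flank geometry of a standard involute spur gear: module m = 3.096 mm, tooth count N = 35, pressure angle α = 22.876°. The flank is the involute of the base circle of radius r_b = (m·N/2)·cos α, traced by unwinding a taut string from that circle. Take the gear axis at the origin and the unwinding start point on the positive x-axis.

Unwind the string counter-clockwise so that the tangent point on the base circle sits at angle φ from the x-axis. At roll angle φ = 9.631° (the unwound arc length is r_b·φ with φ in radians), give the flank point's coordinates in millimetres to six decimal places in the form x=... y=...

pitch radius r_p = m·N/2 = 3.096·35/2 = 54.180000
base radius r_b = r_p·cos α = 54.180000·cos 22.876° = 49.918652
roll angle φ = 9.631° = 0.16809266 rad
x = r_b·(cos φ + φ·sin φ) = 49.918652·(0.98590566 + 0.16809266·0.16730220) = 50.618908
y = r_b·(sin φ − φ·cos φ) = 49.918652·(0.16730220 − 0.16809266·0.98590566) = 0.078806

x=50.618908 y=0.078806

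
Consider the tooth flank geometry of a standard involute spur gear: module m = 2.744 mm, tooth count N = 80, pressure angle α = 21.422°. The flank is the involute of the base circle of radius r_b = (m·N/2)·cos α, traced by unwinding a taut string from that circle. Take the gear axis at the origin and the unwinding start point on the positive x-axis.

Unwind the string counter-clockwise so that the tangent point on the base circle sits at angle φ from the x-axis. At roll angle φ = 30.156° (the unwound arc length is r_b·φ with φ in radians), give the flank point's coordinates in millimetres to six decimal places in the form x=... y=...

pitch radius r_p = m·N/2 = 2.744·80/2 = 109.760000
base radius r_b = r_p·cos α = 109.760000·cos 21.422° = 102.177301
roll angle φ = 30.156° = 0.52632149 rad
x = r_b·(cos φ + φ·sin φ) = 102.177301·(0.86466084 + 0.52632149·0.50235608) = 115.364471
y = r_b·(sin φ − φ·cos φ) = 102.177301·(0.50235608 − 0.52632149·0.86466084) = 4.829564

x=115.364471 y=4.829564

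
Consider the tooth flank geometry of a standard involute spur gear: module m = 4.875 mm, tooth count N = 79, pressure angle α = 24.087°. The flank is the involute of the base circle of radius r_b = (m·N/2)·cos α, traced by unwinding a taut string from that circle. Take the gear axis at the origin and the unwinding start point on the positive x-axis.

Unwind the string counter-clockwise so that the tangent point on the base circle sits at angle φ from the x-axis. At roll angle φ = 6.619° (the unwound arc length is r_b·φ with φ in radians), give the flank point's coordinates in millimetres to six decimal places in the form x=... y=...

x=176.964608 y=0.090223

pitch radius r_p = m·N/2 = 4.875·79/2 = 192.562500
base radius r_b = r_p·cos α = 192.562500·cos 24.087° = 175.795467
roll angle φ = 6.619° = 0.11552334 rad
x = r_b·(cos φ + φ·sin φ) = 175.795467·(0.99333460 + 0.11552334·0.11526656) = 176.964608
y = r_b·(sin φ − φ·cos φ) = 175.795467·(0.11526656 − 0.11552334·0.99333460) = 0.090223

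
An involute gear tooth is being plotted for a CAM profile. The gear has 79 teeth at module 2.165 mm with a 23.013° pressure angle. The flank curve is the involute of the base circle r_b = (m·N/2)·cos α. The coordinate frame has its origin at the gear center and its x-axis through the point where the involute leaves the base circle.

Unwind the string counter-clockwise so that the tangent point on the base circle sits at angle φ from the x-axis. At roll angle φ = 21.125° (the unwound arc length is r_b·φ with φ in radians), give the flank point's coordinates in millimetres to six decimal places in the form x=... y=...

pitch radius r_p = m·N/2 = 2.165·79/2 = 85.517500
base radius r_b = r_p·cos α = 85.517500·cos 23.013° = 78.711690
roll angle φ = 21.125° = 0.36870080 rad
x = r_b·(cos φ + φ·sin φ) = 78.711690·(0.93279637 + 0.36870080·0.36040385) = 83.881282
y = r_b·(sin φ − φ·cos φ) = 78.711690·(0.36040385 − 0.36870080·0.93279637) = 1.297254

x=83.881282 y=1.297254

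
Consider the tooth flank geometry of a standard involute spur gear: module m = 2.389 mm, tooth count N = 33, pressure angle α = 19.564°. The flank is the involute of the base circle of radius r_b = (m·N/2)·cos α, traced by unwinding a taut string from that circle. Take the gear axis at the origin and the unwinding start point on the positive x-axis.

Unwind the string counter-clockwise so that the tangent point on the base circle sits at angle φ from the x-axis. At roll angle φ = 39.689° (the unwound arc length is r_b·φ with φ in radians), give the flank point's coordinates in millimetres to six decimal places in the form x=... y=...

pitch radius r_p = m·N/2 = 2.389·33/2 = 39.418500
base radius r_b = r_p·cos α = 39.418500·cos 19.564° = 37.142793
roll angle φ = 39.689° = 0.69270373 rad
x = r_b·(cos φ + φ·sin φ) = 37.142793·(0.76952218 + 0.69270373·0.63862009) = 45.013228
y = r_b·(sin φ − φ·cos φ) = 37.142793·(0.63862009 − 0.69270373·0.76952218) = 3.921135

x=45.013228 y=3.921135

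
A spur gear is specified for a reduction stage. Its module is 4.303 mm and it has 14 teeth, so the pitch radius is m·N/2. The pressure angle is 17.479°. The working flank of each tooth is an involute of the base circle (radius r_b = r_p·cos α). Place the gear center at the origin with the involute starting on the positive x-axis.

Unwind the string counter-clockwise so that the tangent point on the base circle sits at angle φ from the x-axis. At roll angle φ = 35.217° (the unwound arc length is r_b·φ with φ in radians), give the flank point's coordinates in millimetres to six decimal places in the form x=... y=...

x=33.655405 y=2.140966

pitch radius r_p = m·N/2 = 4.303·14/2 = 30.121000
base radius r_b = r_p·cos α = 30.121000·cos 17.479° = 28.730226
roll angle φ = 35.217° = 0.61465260 rad
x = r_b·(cos φ + φ·sin φ) = 28.730226·(0.81697383 + 0.61465260·0.57667474) = 33.655405
y = r_b·(sin φ − φ·cos φ) = 28.730226·(0.57667474 − 0.61465260·0.81697383) = 2.140966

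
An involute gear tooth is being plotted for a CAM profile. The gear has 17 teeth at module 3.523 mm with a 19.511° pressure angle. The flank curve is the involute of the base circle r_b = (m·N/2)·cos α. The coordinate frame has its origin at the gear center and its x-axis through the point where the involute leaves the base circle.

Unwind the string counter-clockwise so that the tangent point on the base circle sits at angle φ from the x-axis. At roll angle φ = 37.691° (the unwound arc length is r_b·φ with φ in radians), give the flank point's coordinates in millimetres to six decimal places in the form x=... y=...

x=33.688234 y=2.564253

pitch radius r_p = m·N/2 = 3.523·17/2 = 29.945500
base radius r_b = r_p·cos α = 29.945500·cos 19.511° = 28.225951
roll angle φ = 37.691° = 0.65783205 rad
x = r_b·(cos φ + φ·sin φ) = 28.225951·(0.79131958 + 0.65783205·0.61140275) = 33.688234
y = r_b·(sin φ − φ·cos φ) = 28.225951·(0.61140275 − 0.65783205·0.79131958) = 2.564253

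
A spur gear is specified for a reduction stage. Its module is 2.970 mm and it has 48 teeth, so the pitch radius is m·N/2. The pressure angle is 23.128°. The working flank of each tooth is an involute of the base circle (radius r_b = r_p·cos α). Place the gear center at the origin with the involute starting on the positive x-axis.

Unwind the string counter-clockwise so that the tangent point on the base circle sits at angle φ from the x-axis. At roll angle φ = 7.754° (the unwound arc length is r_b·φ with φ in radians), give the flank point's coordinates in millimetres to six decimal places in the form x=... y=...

pitch radius r_p = m·N/2 = 2.970·48/2 = 71.280000
base radius r_b = r_p·cos α = 71.280000·cos 23.128° = 65.551202
roll angle φ = 7.754° = 0.13533283 rad
x = r_b·(cos φ + φ·sin φ) = 65.551202·(0.99085648 + 0.13533283·0.13492011) = 66.148740
y = r_b·(sin φ − φ·cos φ) = 65.551202·(0.13492011 − 0.13533283·0.99085648) = 0.054060

x=66.148740 y=0.054060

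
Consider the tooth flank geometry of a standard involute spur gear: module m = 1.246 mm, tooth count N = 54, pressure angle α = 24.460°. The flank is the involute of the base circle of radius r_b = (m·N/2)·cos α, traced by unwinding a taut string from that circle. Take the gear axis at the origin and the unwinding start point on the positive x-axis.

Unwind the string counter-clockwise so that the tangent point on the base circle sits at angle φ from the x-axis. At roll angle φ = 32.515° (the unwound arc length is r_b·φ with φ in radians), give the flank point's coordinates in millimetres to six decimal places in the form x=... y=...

x=35.163689 y=1.806149

pitch radius r_p = m·N/2 = 1.246·54/2 = 33.642000
base radius r_b = r_p·cos α = 33.642000·cos 24.460° = 30.622649
roll angle φ = 32.515° = 0.56749381 rad
x = r_b·(cos φ + φ·sin φ) = 30.622649·(0.84325075 + 0.56749381·0.53752039) = 35.163689
y = r_b·(sin φ − φ·cos φ) = 30.622649·(0.53752039 − 0.56749381·0.84325075) = 1.806149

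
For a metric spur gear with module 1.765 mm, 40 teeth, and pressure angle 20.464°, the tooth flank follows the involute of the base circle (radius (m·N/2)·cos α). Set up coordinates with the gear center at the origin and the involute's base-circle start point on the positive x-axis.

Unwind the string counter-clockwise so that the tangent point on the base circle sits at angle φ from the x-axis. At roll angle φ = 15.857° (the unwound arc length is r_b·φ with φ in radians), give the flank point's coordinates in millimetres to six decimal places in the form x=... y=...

pitch radius r_p = m·N/2 = 1.765·40/2 = 35.300000
base radius r_b = r_p·cos α = 35.300000·cos 20.464° = 33.072289
roll angle φ = 15.857° = 0.27675686 rad
x = r_b·(cos φ + φ·sin φ) = 33.072289·(0.96194664 + 0.27675686·0.27323736) = 34.314715
y = r_b·(sin φ − φ·cos φ) = 33.072289·(0.27323736 − 0.27675686·0.96194664) = 0.231904

x=34.314715 y=0.231904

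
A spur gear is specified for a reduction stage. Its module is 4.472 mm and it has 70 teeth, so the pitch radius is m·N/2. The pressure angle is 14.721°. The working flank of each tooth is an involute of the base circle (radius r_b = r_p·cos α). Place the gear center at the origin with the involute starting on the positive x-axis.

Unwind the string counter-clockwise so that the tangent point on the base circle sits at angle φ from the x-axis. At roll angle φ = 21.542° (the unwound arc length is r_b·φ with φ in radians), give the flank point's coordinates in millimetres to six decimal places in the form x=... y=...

pitch radius r_p = m·N/2 = 4.472·70/2 = 156.520000
base radius r_b = r_p·cos α = 156.520000·cos 14.721° = 151.382181
roll angle φ = 21.542° = 0.37597883 rad
x = r_b·(cos φ + φ·sin φ) = 151.382181·(0.93014866 + 0.37597883·0.36718316) = 161.706711
y = r_b·(sin φ − φ·cos φ) = 151.382181·(0.36718316 − 0.37597883·0.93014866) = 2.644186

x=161.706711 y=2.644186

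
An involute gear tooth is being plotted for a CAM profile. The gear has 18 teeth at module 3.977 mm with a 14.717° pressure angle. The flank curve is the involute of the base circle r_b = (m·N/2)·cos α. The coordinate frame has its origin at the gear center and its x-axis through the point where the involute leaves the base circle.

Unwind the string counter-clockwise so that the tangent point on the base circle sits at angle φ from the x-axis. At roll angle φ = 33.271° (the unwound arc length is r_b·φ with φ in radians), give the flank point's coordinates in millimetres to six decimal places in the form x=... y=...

pitch radius r_p = m·N/2 = 3.977·18/2 = 35.793000
base radius r_b = r_p·cos α = 35.793000·cos 14.717° = 34.618718
roll angle φ = 33.271° = 0.58068850 rad
x = r_b·(cos φ + φ·sin φ) = 34.618718·(0.83608514 + 0.58068850·0.54859971) = 39.972527
y = r_b·(sin φ − φ·cos φ) = 34.618718·(0.54859971 − 0.58068850·0.83608514) = 2.184257

x=39.972527 y=2.184257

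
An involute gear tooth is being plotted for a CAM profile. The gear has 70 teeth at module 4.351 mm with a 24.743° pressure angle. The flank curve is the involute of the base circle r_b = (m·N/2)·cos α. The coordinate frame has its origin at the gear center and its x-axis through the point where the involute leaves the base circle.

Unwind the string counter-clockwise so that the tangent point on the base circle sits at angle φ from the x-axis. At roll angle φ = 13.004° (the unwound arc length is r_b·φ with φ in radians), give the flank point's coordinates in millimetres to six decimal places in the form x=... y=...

x=141.820798 y=0.536215

pitch radius r_p = m·N/2 = 4.351·70/2 = 152.285000
base radius r_b = r_p·cos α = 152.285000·cos 24.743° = 138.304371
roll angle φ = 13.004° = 0.22696262 rad
x = r_b·(cos φ + φ·sin φ) = 138.304371·(0.97435436 + 0.22696262·0.22501908) = 141.820798
y = r_b·(sin φ − φ·cos φ) = 138.304371·(0.22501908 − 0.22696262·0.97435436) = 0.536215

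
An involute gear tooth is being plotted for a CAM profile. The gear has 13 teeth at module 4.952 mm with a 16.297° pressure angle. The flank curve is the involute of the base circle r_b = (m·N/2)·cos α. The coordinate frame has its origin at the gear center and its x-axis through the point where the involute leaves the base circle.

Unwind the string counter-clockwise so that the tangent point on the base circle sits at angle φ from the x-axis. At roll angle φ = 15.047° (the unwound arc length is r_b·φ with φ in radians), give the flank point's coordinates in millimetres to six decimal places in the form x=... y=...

pitch radius r_p = m·N/2 = 4.952·13/2 = 32.188000
base radius r_b = r_p·cos α = 32.188000·cos 16.297° = 30.894686
roll angle φ = 15.047° = 0.26261969 rad
x = r_b·(cos φ + φ·sin φ) = 30.894686·(0.96571319 + 0.26261969·0.25961131) = 31.941776
y = r_b·(sin φ − φ·cos φ) = 30.894686·(0.25961131 − 0.26261969·0.96571319) = 0.185245

x=31.941776 y=0.185245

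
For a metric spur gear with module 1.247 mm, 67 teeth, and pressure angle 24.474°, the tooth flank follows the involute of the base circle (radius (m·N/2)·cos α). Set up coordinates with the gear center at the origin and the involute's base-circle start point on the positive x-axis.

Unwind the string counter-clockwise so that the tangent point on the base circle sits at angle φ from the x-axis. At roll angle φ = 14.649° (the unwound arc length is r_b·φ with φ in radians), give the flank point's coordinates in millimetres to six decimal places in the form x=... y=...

x=39.243495 y=0.210435

pitch radius r_p = m·N/2 = 1.247·67/2 = 41.774500
base radius r_b = r_p·cos α = 41.774500·cos 24.474° = 38.021034
roll angle φ = 14.649° = 0.25567328 rad
x = r_b·(cos φ + φ·sin φ) = 38.021034·(0.96749324 + 0.25567328·0.25289686) = 39.243495
y = r_b·(sin φ − φ·cos φ) = 38.021034·(0.25289686 − 0.25567328·0.96749324) = 0.210435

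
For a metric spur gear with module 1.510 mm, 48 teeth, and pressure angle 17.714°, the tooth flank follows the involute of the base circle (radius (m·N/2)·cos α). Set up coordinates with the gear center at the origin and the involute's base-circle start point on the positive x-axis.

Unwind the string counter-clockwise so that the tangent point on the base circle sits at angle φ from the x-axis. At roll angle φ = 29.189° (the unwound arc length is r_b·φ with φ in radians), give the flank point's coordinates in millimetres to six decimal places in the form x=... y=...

x=38.715034 y=1.482340

pitch radius r_p = m·N/2 = 1.510·48/2 = 36.240000
base radius r_b = r_p·cos α = 36.240000·cos 17.714° = 34.521759
roll angle φ = 29.189° = 0.50944416 rad
x = r_b·(cos φ + φ·sin φ) = 34.521759·(0.87301572 + 0.50944416·0.48769206) = 38.715034
y = r_b·(sin φ − φ·cos φ) = 34.521759·(0.48769206 − 0.50944416·0.87301572) = 1.482340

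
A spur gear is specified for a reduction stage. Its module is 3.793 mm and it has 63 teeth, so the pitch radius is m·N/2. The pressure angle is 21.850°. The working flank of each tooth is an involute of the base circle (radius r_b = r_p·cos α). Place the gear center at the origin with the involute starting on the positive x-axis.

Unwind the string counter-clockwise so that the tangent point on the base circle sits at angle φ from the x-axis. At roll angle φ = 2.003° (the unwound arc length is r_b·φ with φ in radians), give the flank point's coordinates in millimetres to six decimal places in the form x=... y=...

pitch radius r_p = m·N/2 = 3.793·63/2 = 119.479500
base radius r_b = r_p·cos α = 119.479500·cos 21.850° = 110.896259
roll angle φ = 2.003° = 0.03495894 rad
x = r_b·(cos φ + φ·sin φ) = 110.896259·(0.99938900 + 0.03495894·0.03495182) = 110.964003
y = r_b·(sin φ − φ·cos φ) = 110.896259·(0.03495182 − 0.03495894·0.99938900) = 0.001579

x=110.964003 y=0.001579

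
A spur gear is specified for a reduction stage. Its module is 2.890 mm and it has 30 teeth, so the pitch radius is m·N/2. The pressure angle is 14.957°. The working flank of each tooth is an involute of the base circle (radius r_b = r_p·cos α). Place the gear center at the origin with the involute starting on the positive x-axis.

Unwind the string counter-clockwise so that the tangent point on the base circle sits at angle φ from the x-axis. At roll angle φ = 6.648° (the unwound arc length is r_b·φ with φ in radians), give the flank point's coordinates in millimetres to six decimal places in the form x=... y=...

x=42.162266 y=0.021778

pitch radius r_p = m·N/2 = 2.890·30/2 = 43.350000
base radius r_b = r_p·cos α = 43.350000·cos 14.957° = 41.881293
roll angle φ = 6.648° = 0.11602949 rad
x = r_b·(cos φ + φ·sin φ) = 41.881293·(0.99327613 + 0.11602949·0.11576932) = 42.162266
y = r_b·(sin φ − φ·cos φ) = 41.881293·(0.11576932 − 0.11602949·0.99327613) = 0.021778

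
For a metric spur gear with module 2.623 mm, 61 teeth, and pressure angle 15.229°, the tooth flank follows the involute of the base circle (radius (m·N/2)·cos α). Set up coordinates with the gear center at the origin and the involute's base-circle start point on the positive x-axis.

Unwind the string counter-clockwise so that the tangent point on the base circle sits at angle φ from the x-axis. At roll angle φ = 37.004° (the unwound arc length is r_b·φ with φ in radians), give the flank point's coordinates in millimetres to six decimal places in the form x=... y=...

pitch radius r_p = m·N/2 = 2.623·61/2 = 80.001500
base radius r_b = r_p·cos α = 80.001500·cos 15.229° = 77.192141
roll angle φ = 37.004° = 0.64584164 rad
x = r_b·(cos φ + φ·sin φ) = 77.192141·(0.79859349 + 0.64584164·0.60187078) = 91.650746
y = r_b·(sin φ − φ·cos φ) = 77.192141·(0.60187078 − 0.64584164·0.79859349) = 6.646695

x=91.650746 y=6.646695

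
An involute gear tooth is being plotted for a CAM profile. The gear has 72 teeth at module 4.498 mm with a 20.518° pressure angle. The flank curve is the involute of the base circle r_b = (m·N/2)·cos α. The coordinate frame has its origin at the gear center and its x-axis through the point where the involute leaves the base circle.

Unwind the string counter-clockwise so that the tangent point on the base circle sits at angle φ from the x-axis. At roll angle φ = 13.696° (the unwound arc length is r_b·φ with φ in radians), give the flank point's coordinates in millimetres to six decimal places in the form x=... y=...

x=155.926754 y=0.686542

pitch radius r_p = m·N/2 = 4.498·72/2 = 161.928000
base radius r_b = r_p·cos α = 161.928000·cos 20.518° = 151.655631
roll angle φ = 13.696° = 0.23904029 rad
x = r_b·(cos φ + φ·sin φ) = 151.655631·(0.97156565 + 0.23904029·0.23677032) = 155.926754
y = r_b·(sin φ − φ·cos φ) = 151.655631·(0.23677032 − 0.23904029·0.97156565) = 0.686542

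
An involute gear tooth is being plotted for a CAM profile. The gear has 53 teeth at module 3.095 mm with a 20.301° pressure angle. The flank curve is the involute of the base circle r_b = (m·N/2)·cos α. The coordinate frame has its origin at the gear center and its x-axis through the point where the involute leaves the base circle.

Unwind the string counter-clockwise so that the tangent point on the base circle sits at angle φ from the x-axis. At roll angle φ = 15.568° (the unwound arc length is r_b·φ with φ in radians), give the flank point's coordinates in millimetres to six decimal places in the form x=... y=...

x=79.710138 y=0.510569

pitch radius r_p = m·N/2 = 3.095·53/2 = 82.017500
base radius r_b = r_p·cos α = 82.017500·cos 20.301° = 76.922809
roll angle φ = 15.568° = 0.27171286 rad
x = r_b·(cos φ + φ·sin φ) = 76.922809·(0.96331261 + 0.27171286·0.26838185) = 79.710138
y = r_b·(sin φ − φ·cos φ) = 76.922809·(0.26838185 − 0.27171286·0.96331261) = 0.510569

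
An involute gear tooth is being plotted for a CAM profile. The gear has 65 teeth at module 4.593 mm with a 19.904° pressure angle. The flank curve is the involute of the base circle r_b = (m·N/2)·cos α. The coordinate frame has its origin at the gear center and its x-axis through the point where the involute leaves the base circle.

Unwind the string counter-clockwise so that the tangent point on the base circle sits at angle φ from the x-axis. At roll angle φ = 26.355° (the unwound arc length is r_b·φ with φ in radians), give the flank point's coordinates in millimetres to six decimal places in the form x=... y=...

pitch radius r_p = m·N/2 = 4.593·65/2 = 149.272500
base radius r_b = r_p·cos α = 149.272500·cos 19.904° = 140.355612
roll angle φ = 26.355° = 0.45998152 rad
x = r_b·(cos φ + φ·sin φ) = 140.355612·(0.89606070 + 0.45998152·0.44393155) = 154.427808
y = r_b·(sin φ − φ·cos φ) = 140.355612·(0.44393155 − 0.45998152·0.89606070) = 4.457720

x=154.427808 y=4.457720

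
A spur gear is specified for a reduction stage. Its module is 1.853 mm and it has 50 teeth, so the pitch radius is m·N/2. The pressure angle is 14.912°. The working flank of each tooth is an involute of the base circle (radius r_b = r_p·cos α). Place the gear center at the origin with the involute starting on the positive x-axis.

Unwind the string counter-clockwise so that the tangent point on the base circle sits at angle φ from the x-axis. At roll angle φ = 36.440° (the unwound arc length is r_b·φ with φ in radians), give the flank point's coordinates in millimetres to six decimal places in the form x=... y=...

x=52.923267 y=3.685646

pitch radius r_p = m·N/2 = 1.853·50/2 = 46.325000
base radius r_b = r_p·cos α = 46.325000·cos 14.912° = 44.764876
roll angle φ = 36.440° = 0.63599798 rad
x = r_b·(cos φ + φ·sin φ) = 44.764876·(0.80447932 + 0.63599798·0.59398066) = 52.923267
y = r_b·(sin φ − φ·cos φ) = 44.764876·(0.59398066 − 0.63599798·0.80447932) = 3.685646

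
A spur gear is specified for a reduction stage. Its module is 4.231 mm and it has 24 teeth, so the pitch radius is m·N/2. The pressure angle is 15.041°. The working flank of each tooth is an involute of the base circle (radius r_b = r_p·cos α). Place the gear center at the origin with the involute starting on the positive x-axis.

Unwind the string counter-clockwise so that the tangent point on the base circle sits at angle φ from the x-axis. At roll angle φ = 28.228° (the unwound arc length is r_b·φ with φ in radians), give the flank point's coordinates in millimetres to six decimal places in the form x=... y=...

x=54.627034 y=1.907469

pitch radius r_p = m·N/2 = 4.231·24/2 = 50.772000
base radius r_b = r_p·cos α = 50.772000·cos 15.041° = 49.032570
roll angle φ = 28.228° = 0.49267154 rad
x = r_b·(cos φ + φ·sin φ) = 49.032570·(0.88107241 + 0.49267154·0.47298139) = 54.627034
y = r_b·(sin φ − φ·cos φ) = 49.032570·(0.47298139 − 0.49267154·0.88107241) = 1.907469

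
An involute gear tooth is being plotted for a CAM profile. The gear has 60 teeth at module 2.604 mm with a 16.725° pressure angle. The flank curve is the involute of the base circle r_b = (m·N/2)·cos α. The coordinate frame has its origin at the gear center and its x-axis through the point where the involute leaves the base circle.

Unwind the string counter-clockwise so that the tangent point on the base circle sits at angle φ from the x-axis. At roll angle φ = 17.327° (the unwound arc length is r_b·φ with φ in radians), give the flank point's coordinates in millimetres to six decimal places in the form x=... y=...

x=78.158539 y=0.683430

pitch radius r_p = m·N/2 = 2.604·60/2 = 78.120000
base radius r_b = r_p·cos α = 78.120000·cos 16.725° = 74.815291
roll angle φ = 17.327° = 0.30241320 rad
x = r_b·(cos φ + φ·sin φ) = 74.815291·(0.95462056 + 0.30241320·0.29782476) = 78.158539
y = r_b·(sin φ − φ·cos φ) = 74.815291·(0.29782476 − 0.30241320·0.95462056) = 0.683430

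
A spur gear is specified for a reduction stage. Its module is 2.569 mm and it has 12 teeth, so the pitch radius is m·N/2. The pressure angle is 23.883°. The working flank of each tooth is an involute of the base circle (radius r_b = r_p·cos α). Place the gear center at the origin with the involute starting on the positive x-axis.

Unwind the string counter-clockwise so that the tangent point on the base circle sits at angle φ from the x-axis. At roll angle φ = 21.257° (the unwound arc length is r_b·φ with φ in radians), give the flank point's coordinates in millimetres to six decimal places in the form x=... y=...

x=15.031030 y=0.236628

pitch radius r_p = m·N/2 = 2.569·12/2 = 15.414000
base radius r_b = r_p·cos α = 15.414000·cos 23.883° = 14.094163
roll angle φ = 21.257° = 0.37100464 rad
x = r_b·(cos φ + φ·sin φ) = 14.094163·(0.93196358 + 0.37100464·0.36255190) = 15.031030
y = r_b·(sin φ − φ·cos φ) = 14.094163·(0.36255190 − 0.37100464·0.93196358) = 0.236628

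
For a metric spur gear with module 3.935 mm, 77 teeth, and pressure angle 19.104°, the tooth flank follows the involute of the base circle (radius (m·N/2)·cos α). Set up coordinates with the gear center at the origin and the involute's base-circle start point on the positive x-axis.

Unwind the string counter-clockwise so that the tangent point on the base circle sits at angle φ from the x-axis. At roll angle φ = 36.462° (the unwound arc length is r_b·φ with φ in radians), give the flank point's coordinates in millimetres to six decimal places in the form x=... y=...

x=169.271844 y=11.807133

pitch radius r_p = m·N/2 = 3.935·77/2 = 151.497500
base radius r_b = r_p·cos α = 151.497500·cos 19.104° = 143.153937
roll angle φ = 36.462° = 0.63638195 rad
x = r_b·(cos φ + φ·sin φ) = 143.153937·(0.80425119 + 0.63638195·0.59428952) = 169.271844
y = r_b·(sin φ − φ·cos φ) = 143.153937·(0.59428952 − 0.63638195·0.80425119) = 11.807133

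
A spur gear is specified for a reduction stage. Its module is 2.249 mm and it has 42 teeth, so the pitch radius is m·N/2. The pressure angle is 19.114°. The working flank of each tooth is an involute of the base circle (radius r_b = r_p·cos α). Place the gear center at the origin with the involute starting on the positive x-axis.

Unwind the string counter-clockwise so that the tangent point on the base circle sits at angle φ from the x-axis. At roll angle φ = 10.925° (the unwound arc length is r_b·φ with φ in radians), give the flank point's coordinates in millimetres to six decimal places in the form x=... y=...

x=45.429093 y=0.102749

pitch radius r_p = m·N/2 = 2.249·42/2 = 47.229000
base radius r_b = r_p·cos α = 47.229000·cos 19.114° = 44.625215
roll angle φ = 10.925° = 0.19067722 rad
x = r_b·(cos φ + φ·sin φ) = 44.625215·(0.98187611 + 0.19067722·0.18952389) = 45.429093
y = r_b·(sin φ − φ·cos φ) = 44.625215·(0.18952389 − 0.19067722·0.98187611) = 0.102749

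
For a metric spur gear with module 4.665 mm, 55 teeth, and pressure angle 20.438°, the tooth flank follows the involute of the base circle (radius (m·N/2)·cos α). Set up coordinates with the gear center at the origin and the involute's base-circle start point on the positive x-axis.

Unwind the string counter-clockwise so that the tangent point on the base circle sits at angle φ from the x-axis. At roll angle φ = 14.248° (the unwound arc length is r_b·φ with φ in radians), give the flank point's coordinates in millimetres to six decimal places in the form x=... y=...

pitch radius r_p = m·N/2 = 4.665·55/2 = 128.287500
base radius r_b = r_p·cos α = 128.287500·cos 20.438° = 120.211879
roll angle φ = 14.248° = 0.24867451 rad
x = r_b·(cos φ + φ·sin φ) = 120.211879·(0.96923950 + 0.24867451·0.24611946) = 123.871506
y = r_b·(sin φ − φ·cos φ) = 120.211879·(0.24611946 − 0.24867451·0.96923950) = 0.612395

x=123.871506 y=0.612395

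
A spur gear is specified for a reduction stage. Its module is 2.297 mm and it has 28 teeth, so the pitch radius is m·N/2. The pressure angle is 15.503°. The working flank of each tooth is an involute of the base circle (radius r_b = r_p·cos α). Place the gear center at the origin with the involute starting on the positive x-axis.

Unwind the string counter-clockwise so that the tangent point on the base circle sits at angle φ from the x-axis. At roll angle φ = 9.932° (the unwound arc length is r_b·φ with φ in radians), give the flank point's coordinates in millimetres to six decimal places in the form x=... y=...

x=31.450063 y=0.053642

pitch radius r_p = m·N/2 = 2.297·28/2 = 32.158000
base radius r_b = r_p·cos α = 32.158000·cos 15.503° = 30.987978
roll angle φ = 9.932° = 0.17334610 rad
x = r_b·(cos φ + φ·sin φ) = 30.987978·(0.98501315 + 0.17334610·0.17247926) = 31.450063
y = r_b·(sin φ − φ·cos φ) = 30.987978·(0.17247926 − 0.17334610·0.98501315) = 0.053642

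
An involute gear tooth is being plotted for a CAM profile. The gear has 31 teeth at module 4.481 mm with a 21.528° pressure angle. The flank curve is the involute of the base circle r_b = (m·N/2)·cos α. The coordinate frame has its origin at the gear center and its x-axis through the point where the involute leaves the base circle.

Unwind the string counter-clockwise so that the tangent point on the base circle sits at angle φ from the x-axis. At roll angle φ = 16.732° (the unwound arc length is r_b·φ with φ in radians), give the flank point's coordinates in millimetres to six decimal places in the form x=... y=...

x=67.306709 y=0.531798

pitch radius r_p = m·N/2 = 4.481·31/2 = 69.455500
base radius r_b = r_p·cos α = 69.455500·cos 21.528° = 64.610170
roll angle φ = 16.732° = 0.29202849 rad
x = r_b·(cos φ + φ·sin φ) = 64.610170·(0.95766185 + 0.29202849·0.28789542) = 67.306709
y = r_b·(sin φ − φ·cos φ) = 64.610170·(0.28789542 − 0.29202849·0.95766185) = 0.531798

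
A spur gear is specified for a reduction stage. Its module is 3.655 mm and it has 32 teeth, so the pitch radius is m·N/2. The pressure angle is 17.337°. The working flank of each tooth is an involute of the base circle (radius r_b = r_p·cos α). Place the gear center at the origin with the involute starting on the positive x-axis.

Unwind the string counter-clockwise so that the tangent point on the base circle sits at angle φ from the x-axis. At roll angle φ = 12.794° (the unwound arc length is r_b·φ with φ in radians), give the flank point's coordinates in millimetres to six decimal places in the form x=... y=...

x=57.197589 y=0.206147

pitch radius r_p = m·N/2 = 3.655·32/2 = 58.480000
base radius r_b = r_p·cos α = 58.480000·cos 17.337° = 55.823170
roll angle φ = 12.794° = 0.22329742 rad
x = r_b·(cos φ + φ·sin φ) = 55.823170·(0.97517255 + 0.22329742·0.22144638) = 57.197589
y = r_b·(sin φ − φ·cos φ) = 55.823170·(0.22144638 − 0.22329742·0.97517255) = 0.206147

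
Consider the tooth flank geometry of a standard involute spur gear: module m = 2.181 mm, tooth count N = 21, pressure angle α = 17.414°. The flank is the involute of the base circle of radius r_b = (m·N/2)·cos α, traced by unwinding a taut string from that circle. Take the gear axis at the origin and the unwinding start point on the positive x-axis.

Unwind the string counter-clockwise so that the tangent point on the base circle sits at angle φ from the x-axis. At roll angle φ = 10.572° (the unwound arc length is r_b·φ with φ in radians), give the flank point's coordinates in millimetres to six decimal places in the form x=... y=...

x=22.219717 y=0.045601

pitch radius r_p = m·N/2 = 2.181·21/2 = 22.900500
base radius r_b = r_p·cos α = 22.900500·cos 17.414° = 21.850907
roll angle φ = 10.572° = 0.18451621 rad
x = r_b·(cos φ + φ·sin φ) = 21.850907·(0.98302513 + 0.18451621·0.18347098) = 22.219717
y = r_b·(sin φ − φ·cos φ) = 21.850907·(0.18347098 − 0.18451621·0.98302513) = 0.045601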